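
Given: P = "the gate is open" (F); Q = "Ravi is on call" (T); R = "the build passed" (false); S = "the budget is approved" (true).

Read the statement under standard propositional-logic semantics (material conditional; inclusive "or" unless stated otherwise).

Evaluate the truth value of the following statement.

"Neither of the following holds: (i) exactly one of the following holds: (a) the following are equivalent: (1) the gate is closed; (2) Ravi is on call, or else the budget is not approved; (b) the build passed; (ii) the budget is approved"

false

Formalization: ((¬P ↔ (Q ∨ ¬S)) ⊕ R) ↓ S

¬P = ¬F = T
¬S = ¬T = F
Q ∨ ¬S = T ∨ F = T
¬P ↔ (Q ∨ ¬S) = T ↔ T = T
(¬P ↔ (Q ∨ ¬S)) ⊕ R = T ⊕ F = T
((¬P ↔ (Q ∨ ¬S)) ⊕ R) ↓ S = T ↓ T = F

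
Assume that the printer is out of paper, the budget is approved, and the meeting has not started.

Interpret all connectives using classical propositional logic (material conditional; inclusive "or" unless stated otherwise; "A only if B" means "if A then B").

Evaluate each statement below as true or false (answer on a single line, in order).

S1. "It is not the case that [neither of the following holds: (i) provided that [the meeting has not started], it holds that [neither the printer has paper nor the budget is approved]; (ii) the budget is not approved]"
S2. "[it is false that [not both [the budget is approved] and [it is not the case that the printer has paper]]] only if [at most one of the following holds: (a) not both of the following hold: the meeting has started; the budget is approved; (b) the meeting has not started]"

S1 F, S2 F

Let R = "the meeting has started" (F), P = "the printer has paper" (F), Q = "the budget is approved" (T).

S1: Parsed as ¬((¬R → (P ↓ Q)) ↓ ¬Q)

¬R = ¬F = T
P ↓ Q = F ↓ T = F
¬R → (P ↓ Q) = T → F = F
¬Q = ¬T = F
(¬R → (P ↓ Q)) ↓ ¬Q = F ↓ F = T
¬((¬R → (P ↓ Q)) ↓ ¬Q) = ¬T = F
Hence S1 is false.

S2: Formalization: ¬(Q ↑ ¬P) → ((R ↑ Q) ↑ ¬R)

¬P = ¬F = T
Q ↑ ¬P = T ↑ T = F
¬(Q ↑ ¬P) = ¬F = T
R ↑ Q = F ↑ T = T
¬R = ¬F = T
(R ↑ Q) ↑ ¬R = T ↑ T = F
¬(Q ↑ ¬P) → ((R ↑ Q) ↑ ¬R) = T → F = F
So S2 is false.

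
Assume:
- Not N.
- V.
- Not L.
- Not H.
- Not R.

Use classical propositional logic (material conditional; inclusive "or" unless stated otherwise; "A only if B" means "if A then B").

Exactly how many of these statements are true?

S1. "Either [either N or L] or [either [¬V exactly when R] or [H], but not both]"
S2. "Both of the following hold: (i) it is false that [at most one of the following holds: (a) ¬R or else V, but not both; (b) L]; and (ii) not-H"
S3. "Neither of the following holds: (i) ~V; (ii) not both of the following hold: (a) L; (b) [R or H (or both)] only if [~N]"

1

S1: Formalization: (N ∨ L) ∨ ((¬V ↔ R) ⊕ H)

N ∨ L = F ∨ F = F
¬V = ¬T = F
¬V ↔ R = F ↔ F = T
(¬V ↔ R) ⊕ H = T ⊕ F = T
(N ∨ L) ∨ ((¬V ↔ R) ⊕ H) = F ∨ T = T
Hence S1 is true.

S2: Parsed as ¬((¬R ⊕ V) ↑ L) ∧ ¬H

¬R = ¬F = T
¬R ⊕ V = T ⊕ T = F
(¬R ⊕ V) ↑ L = F ↑ F = T
¬((¬R ⊕ V) ↑ L) = ¬T = F
¬H = ¬F = T
¬((¬R ⊕ V) ↑ L) ∧ ¬H = F ∧ T = F
Hence S2 is false.

S3: Parsed as ¬V ↓ (L ↑ ((R ∨ H) → ¬N))

¬V = ¬T = F
R ∨ H = F ∨ F = F
¬N = ¬F = T
(R ∨ H) → ¬N = F → T = T
L ↑ ((R ∨ H) → ¬N) = F ↑ T = T
¬V ↓ (L ↑ ((R ∨ H) → ¬N)) = F ↓ T = F
So S3 is false.

True statements: 1 (S1).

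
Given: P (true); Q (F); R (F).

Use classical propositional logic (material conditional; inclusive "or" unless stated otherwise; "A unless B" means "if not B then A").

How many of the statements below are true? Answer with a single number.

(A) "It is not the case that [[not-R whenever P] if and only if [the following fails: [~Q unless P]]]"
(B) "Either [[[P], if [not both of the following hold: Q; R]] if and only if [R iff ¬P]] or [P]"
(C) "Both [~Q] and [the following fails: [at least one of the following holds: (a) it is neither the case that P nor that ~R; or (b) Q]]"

3

(A): This is not ((P -> not R) iff not (not Q or P)).

not R = not False = True
P -> not R = True -> True = True
not Q = not False = True
not Q or P = True or True = True
not (not Q or P) = not True = False
(P -> not R) iff not (not Q or P) = True iff False = False
not ((P -> not R) iff not (not Q or P)) = not False = True
So (A) is true.

(B): Parsed as (((Q nand R) -> P) iff (R iff not P)) or P

Q nand R = False nand False = True
(Q nand R) -> P = True -> True = True
not P = not True = False
R iff not P = False iff False = True
((Q nand R) -> P) iff (R iff not P) = True iff True = True
(((Q nand R) -> P) iff (R iff not P)) or P = True or True = True
Thus (B) is true.

(C): Parsed as not Q and not ((P nor not R) or Q)

not Q = not False = True
not R = not False = True
P nor not R = True nor True = False
(P nor not R) or Q = False or False = False
not ((P nor not R) or Q) = not False = True
not Q and not ((P nor not R) or Q) = True and True = True
Thus (C) is true.

True statements: 3.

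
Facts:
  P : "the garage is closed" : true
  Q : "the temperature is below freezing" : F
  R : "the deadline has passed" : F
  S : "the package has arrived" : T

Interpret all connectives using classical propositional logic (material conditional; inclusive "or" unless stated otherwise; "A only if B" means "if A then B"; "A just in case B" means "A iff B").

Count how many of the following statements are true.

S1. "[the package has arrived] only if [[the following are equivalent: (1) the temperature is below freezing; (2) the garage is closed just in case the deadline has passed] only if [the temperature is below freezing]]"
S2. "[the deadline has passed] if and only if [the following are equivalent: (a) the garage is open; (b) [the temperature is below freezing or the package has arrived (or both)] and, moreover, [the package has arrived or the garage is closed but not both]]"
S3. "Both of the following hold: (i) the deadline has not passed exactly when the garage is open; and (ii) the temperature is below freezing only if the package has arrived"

0

S1: In symbols: S -> ((Q <-> (P <-> R)) -> Q)

P <-> R = T <-> F = F
Q <-> (P <-> R) = F <-> F = T
(Q <-> (P <-> R)) -> Q = T -> F = F
S -> ((Q <-> (P <-> R)) -> Q) = T -> F = F
So S1 is false.

S2: Formalization: R <-> (~P <-> ((Q | S) & (S xor P)))

~P = ~T = F
Q | S = F | T = T
S xor P = T xor T = F
(Q | S) & (S xor P) = T & F = F
~P <-> ((Q | S) & (S xor P)) = F <-> F = T
R <-> (~P <-> ((Q | S) & (S xor P))) = F <-> T = F
Thus S2 is false.

S3: Formalization: (~R <-> ~P) & (Q -> S)

~R = ~F = T
~P = ~T = F
~R <-> ~P = T <-> F = F
Q -> S = F -> T = T
(~R <-> ~P) & (Q -> S) = F & T = F
So S3 is false.

True statements: 0 (none).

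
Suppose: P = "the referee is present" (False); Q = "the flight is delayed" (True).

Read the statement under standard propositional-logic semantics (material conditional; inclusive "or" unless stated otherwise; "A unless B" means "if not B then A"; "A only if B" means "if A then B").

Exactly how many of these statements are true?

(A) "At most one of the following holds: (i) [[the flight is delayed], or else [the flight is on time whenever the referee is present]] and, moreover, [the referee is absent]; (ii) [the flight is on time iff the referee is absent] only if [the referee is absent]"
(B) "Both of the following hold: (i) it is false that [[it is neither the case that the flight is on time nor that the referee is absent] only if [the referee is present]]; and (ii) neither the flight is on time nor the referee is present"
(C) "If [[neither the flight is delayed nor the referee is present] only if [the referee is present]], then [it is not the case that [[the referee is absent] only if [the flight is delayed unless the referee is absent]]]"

0

(A): Parsed as ((Q ∨ (P → ¬Q)) ∧ ¬P) ↑ ((¬Q ↔ ¬P) → ¬P)

¬Q = ¬T = F
P → ¬Q = F → F = T
Q ∨ (P → ¬Q) = T ∨ T = T
¬P = ¬F = T
(Q ∨ (P → ¬Q)) ∧ ¬P = T ∧ T = T
¬Q = ¬T = F
¬P = ¬F = T
¬Q ↔ ¬P = F ↔ T = F
¬P = ¬F = T
(¬Q ↔ ¬P) → ¬P = F → T = T
((Q ∨ (P → ¬Q)) ∧ ¬P) ↑ ((¬Q ↔ ¬P) → ¬P) = T ↑ T = F
Thus (A) is false.

(B): Formalization: ¬((¬Q ↓ ¬P) → P) ∧ (¬Q ↓ P)

¬Q = ¬T = F
¬P = ¬F = T
¬Q ↓ ¬P = F ↓ T = F
(¬Q ↓ ¬P) → P = F → F = T
¬((¬Q ↓ ¬P) → P) = ¬T = F
¬Q = ¬T = F
¬Q ↓ P = F ↓ F = T
¬((¬Q ↓ ¬P) → P) ∧ (¬Q ↓ P) = F ∧ T = F
Hence (B) is false.

(C): In symbols: ((Q ↓ P) → P) → ¬(¬P → (Q ∨ ¬P))

Q ↓ P = T ↓ F = F
(Q ↓ P) → P = F → F = T
¬P = ¬F = T
¬P = ¬F = T
Q ∨ ¬P = T ∨ T = T
¬P → (Q ∨ ¬P) = T → T = T
¬(¬P → (Q ∨ ¬P)) = ¬T = F
((Q ↓ P) → P) → ¬(¬P → (Q ∨ ¬P)) = T → F = F
Thus (C) is false.

True statements: 0 (none).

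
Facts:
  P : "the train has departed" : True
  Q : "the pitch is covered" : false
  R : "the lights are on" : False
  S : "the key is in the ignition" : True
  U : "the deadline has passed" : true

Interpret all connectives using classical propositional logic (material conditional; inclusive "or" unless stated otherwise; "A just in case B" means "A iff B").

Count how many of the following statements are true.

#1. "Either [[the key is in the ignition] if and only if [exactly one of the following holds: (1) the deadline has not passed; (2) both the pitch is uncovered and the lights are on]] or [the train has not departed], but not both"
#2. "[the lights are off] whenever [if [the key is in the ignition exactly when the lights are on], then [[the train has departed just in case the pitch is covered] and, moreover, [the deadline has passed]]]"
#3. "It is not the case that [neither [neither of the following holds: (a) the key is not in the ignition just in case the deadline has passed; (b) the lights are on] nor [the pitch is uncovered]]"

2

#1: In symbols: (S iff (not U xor (not Q and R))) xor not P

not U = not True = False
not Q = not False = True
not Q and R = True and False = False
not U xor (not Q and R) = False xor False = False
S iff (not U xor (not Q and R)) = True iff False = False
not P = not True = False
(S iff (not U xor (not Q and R))) xor not P = False xor False = False
So #1 is false.

#2: Parsed as ((S iff R) -> ((P iff Q) and U)) -> not R

S iff R = True iff False = False
P iff Q = True iff False = False
(P iff Q) and U = False and True = False
(S iff R) -> ((P iff Q) and U) = False -> False = True
not R = not False = True
((S iff R) -> ((P iff Q) and U)) -> not R = True -> True = True
Hence #2 is true.

#3: This is not (((not S iff U) nor R) nor not Q).

not S = not True = False
not S iff U = False iff True = False
(not S iff U) nor R = False nor False = True
not Q = not False = True
((not S iff U) nor R) nor not Q = True nor True = False
not (((not S iff U) nor R) nor not Q) = not False = True
Thus #3 is true.

Count: 2.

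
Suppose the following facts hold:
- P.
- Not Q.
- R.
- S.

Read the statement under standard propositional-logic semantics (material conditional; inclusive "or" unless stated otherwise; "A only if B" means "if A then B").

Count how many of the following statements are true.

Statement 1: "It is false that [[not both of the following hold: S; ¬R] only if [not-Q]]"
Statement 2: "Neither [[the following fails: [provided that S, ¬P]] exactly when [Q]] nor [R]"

Statement 1: In symbols: not ((S nand not R) -> not Q)

not R = not True = False
S nand not R = True nand False = True
not Q = not False = True
(S nand not R) -> not Q = True -> True = True
not ((S nand not R) -> not Q) = not True = False
So Statement 1 is false.

Statement 2: This is (not (S -> not P) iff Q) nor R.

not P = not True = False
S -> not P = True -> False = False
not (S -> not P) = not False = True
not (S -> not P) iff Q = True iff False = False
(not (S -> not P) iff Q) nor R = False nor True = False
So Statement 2 is false.

0 of the 2 statements are true (none).

0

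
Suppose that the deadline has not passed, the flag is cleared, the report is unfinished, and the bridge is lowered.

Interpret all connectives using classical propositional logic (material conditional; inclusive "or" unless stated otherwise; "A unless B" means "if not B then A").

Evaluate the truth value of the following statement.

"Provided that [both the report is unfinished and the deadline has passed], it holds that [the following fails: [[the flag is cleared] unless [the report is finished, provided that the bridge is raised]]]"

The statement is true.

Let R = "the report is finished" (F), P = "the deadline has passed" (F), Q = "the flag is set" (F), S = "the bridge is raised" (F).
In symbols: (¬R ∧ P) → ¬(¬Q ∨ (S → R))

¬R = ¬F = T
¬R ∧ P = T ∧ F = F
¬Q = ¬F = T
S → R = F → F = T
¬Q ∨ (S → R) = T ∨ T = T
¬(¬Q ∨ (S → R)) = ¬T = F
(¬R ∧ P) → ¬(¬Q ∨ (S → R)) = F → F = T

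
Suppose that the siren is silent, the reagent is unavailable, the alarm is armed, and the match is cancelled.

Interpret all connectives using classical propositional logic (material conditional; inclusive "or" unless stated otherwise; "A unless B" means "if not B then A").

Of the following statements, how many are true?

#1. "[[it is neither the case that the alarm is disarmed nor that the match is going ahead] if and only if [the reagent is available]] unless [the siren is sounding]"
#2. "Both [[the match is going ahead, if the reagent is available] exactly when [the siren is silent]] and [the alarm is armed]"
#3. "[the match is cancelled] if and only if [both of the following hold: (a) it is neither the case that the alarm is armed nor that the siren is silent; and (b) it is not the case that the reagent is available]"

1

Let R = "the alarm is armed" (T), S = "the match is cancelled" (T), Q = "the reagent is available" (F), P = "the siren is sounding" (F).

#1: This is ((~R nor ~S) <-> Q) | P.

~R = ~T = F
~S = ~T = F
~R nor ~S = F nor F = T
(~R nor ~S) <-> Q = T <-> F = F
((~R nor ~S) <-> Q) | P = F | F = F
So #1 is false.

#2: In symbols: ((Q -> ~S) <-> ~P) & R

~S = ~T = F
Q -> ~S = F -> F = T
~P = ~F = T
(Q -> ~S) <-> ~P = T <-> T = T
((Q -> ~S) <-> ~P) & R = T & T = T
So #2 is true.

#3: This is S <-> ((R nor ~P) & ~Q).

~P = ~F = T
R nor ~P = T nor T = F
~Q = ~F = T
(R nor ~P) & ~Q = F & T = F
S <-> ((R nor ~P) & ~Q) = T <-> F = F
Thus #3 is false.

Count: 1.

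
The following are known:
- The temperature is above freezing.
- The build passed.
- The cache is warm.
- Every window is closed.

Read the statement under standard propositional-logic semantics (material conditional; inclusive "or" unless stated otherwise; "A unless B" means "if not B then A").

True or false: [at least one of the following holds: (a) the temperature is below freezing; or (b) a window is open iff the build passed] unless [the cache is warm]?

The statement is true.

Let N = "the temperature is below freezing" (F), V = "a window is open" (F), P = "the build passed" (T), R = "the cache is warm" (T).
In symbols: (N | (V <-> P)) | R

V <-> P = F <-> T = F
N | (V <-> P) = F | F = F
(N | (V <-> P)) | R = F | T = T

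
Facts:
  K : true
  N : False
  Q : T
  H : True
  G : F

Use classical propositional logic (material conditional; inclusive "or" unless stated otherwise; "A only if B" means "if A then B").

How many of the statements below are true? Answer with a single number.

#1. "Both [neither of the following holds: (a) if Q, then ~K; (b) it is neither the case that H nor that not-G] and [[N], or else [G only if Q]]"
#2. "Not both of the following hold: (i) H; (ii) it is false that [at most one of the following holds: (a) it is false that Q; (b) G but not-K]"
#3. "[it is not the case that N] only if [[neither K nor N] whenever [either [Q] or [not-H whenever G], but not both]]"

3

#1: Formalization: ((Q → ¬K) ↓ (H ↓ ¬G)) ∧ (N ∨ (G → Q))

¬K = ¬T = F
Q → ¬K = T → F = F
¬G = ¬F = T
H ↓ ¬G = T ↓ T = F
(Q → ¬K) ↓ (H ↓ ¬G) = F ↓ F = T
G → Q = F → T = T
N ∨ (G → Q) = F ∨ T = T
((Q → ¬K) ↓ (H ↓ ¬G)) ∧ (N ∨ (G → Q)) = T ∧ T = T
Hence #1 is true.

#2: Parsed as H ↑ ¬(¬Q ↑ (G ∧ ¬K))

¬Q = ¬T = F
¬K = ¬T = F
G ∧ ¬K = F ∧ F = F
¬Q ↑ (G ∧ ¬K) = F ↑ F = T
¬(¬Q ↑ (G ∧ ¬K)) = ¬T = F
H ↑ ¬(¬Q ↑ (G ∧ ¬K)) = T ↑ F = T
Thus #2 is true.

#3: In symbols: ¬N → ((Q ⊕ (G → ¬H)) → (K ↓ N))

¬N = ¬F = T
¬H = ¬T = F
G → ¬H = F → F = T
Q ⊕ (G → ¬H) = T ⊕ T = F
K ↓ N = T ↓ F = F
(Q ⊕ (G → ¬H)) → (K ↓ N) = F → F = T
¬N → ((Q ⊕ (G → ¬H)) → (K ↓ N)) = T → T = T
Hence #3 is true.

3 of the 3 statements are true (#1, #2, #3).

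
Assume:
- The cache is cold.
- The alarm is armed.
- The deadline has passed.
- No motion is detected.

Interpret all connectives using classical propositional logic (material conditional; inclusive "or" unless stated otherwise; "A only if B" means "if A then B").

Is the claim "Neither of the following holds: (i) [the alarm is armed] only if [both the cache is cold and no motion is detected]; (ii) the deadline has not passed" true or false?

Let Q = "the alarm is armed" (True), P = "the cache is warm" (False), S = "motion is detected" (False), R = "the deadline has passed" (True).
Formalization: (Q -> (not P and not S)) nor not R

not P = not False = True
not S = not False = True
not P and not S = True and True = True
Q -> (not P and not S) = True -> True = True
not R = not True = False
(Q -> (not P and not S)) nor not R = True nor False = False

False.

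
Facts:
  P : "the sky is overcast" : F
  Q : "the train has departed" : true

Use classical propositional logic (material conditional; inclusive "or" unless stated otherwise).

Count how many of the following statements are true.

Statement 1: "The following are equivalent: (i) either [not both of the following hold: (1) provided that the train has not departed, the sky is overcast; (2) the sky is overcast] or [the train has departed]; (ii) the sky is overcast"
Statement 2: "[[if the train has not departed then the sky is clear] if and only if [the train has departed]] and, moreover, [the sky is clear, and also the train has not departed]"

0

Statement 1: In symbols: (((¬Q → P) ↑ P) ∨ Q) ↔ P

¬Q = ¬T = F
¬Q → P = F → F = T
(¬Q → P) ↑ P = T ↑ F = T
((¬Q → P) ↑ P) ∨ Q = T ∨ T = T
(((¬Q → P) ↑ P) ∨ Q) ↔ P = T ↔ F = F
So Statement 1 is false.

Statement 2: Formalization: ((¬Q → ¬P) ↔ Q) ∧ (¬P ∧ ¬Q)

¬Q = ¬T = F
¬P = ¬F = T
¬Q → ¬P = F → T = T
(¬Q → ¬P) ↔ Q = T ↔ T = T
¬P = ¬F = T
¬Q = ¬T = F
¬P ∧ ¬Q = T ∧ F = F
((¬Q → ¬P) ↔ Q) ∧ (¬P ∧ ¬Q) = T ∧ F = F
Thus Statement 2 is false.

0 of the 2 statements are true (none).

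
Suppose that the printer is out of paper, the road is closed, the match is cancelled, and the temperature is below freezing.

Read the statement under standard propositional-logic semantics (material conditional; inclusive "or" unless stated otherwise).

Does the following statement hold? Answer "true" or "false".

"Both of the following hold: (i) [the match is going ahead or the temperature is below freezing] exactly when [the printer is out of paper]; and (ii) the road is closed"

The statement is true.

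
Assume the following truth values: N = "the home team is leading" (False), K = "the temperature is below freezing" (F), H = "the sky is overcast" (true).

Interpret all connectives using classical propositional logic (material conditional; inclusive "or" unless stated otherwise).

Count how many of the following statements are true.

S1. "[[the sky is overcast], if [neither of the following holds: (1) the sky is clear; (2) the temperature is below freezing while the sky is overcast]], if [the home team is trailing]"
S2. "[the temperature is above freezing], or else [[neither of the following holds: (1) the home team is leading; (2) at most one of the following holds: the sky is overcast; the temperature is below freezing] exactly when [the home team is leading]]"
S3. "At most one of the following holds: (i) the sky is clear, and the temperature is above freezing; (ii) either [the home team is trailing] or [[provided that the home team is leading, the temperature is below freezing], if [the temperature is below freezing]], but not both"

S1: This is ¬N → ((¬H ↓ (K ∧ H)) → H).

¬N = ¬F = T
¬H = ¬T = F
K ∧ H = F ∧ T = F
¬H ↓ (K ∧ H) = F ↓ F = T
(¬H ↓ (K ∧ H)) → H = T → T = T
¬N → ((¬H ↓ (K ∧ H)) → H) = T → T = T
So S1 is true.

S2: Formalization: ¬K ∨ ((N ↓ (H ↑ K)) ↔ N)

¬K = ¬F = T
H ↑ K = T ↑ F = T
N ↓ (H ↑ K) = F ↓ T = F
(N ↓ (H ↑ K)) ↔ N = F ↔ F = T
¬K ∨ ((N ↓ (H ↑ K)) ↔ N) = T ∨ T = T
Hence S2 is true.

S3: Parsed as (¬H ∧ ¬K) ↑ (¬N ⊕ (K → (N → K)))

¬H = ¬T = F
¬K = ¬F = T
¬H ∧ ¬K = F ∧ T = F
¬N = ¬F = T
N → K = F → F = T
K → (N → K) = F → T = T
¬N ⊕ (K → (N → K)) = T ⊕ T = F
(¬H ∧ ¬K) ↑ (¬N ⊕ (K → (N → K))) = F ↑ F = T
Hence S3 is true.

True statements: 3 (S1, S2, S3).

3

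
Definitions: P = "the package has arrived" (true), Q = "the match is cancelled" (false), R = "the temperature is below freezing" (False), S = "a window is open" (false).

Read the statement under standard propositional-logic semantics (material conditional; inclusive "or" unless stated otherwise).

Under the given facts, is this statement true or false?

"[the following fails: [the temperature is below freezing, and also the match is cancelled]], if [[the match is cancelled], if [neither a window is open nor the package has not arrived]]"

True.

Parsed as ((S nor not P) -> Q) -> not (R and Q)

not P = not True = False
S nor not P = False nor False = True
(S nor not P) -> Q = True -> False = False
R and Q = False and False = False
not (R and Q) = not False = True
((S nor not P) -> Q) -> not (R and Q) = False -> True = True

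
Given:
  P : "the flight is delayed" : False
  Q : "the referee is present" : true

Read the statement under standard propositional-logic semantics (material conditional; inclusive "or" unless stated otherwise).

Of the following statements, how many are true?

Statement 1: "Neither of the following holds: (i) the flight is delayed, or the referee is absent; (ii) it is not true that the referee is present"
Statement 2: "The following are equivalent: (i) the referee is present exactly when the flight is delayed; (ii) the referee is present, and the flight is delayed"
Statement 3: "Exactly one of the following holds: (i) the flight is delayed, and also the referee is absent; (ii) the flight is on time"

Statement 1: This is (P | ~Q) nor ~Q.

~Q = ~T = F
P | ~Q = F | F = F
~Q = ~T = F
(P | ~Q) nor ~Q = F nor F = T
Thus Statement 1 is true.

Statement 2: In symbols: (Q <-> P) <-> (Q & P)

Q <-> P = T <-> F = F
Q & P = T & F = F
(Q <-> P) <-> (Q & P) = F <-> F = T
Thus Statement 2 is true.

Statement 3: Parsed as (P & ~Q) xor ~P

~Q = ~T = F
P & ~Q = F & F = F
~P = ~F = T
(P & ~Q) xor ~P = F xor T = T
So Statement 3 is true.

3 of the 3 statements are true (Statement 1, Statement 2, Statement 3).

3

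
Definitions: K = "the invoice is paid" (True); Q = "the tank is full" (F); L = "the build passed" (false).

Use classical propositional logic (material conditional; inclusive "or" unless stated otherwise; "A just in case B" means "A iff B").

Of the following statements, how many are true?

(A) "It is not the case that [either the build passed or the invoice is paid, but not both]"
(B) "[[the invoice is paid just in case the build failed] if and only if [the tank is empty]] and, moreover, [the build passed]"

0

(A): This is ¬(L ⊕ K).

L ⊕ K = F ⊕ T = T
¬(L ⊕ K) = ¬T = F
Hence (A) is false.

(B): In symbols: ((K ↔ ¬L) ↔ ¬Q) ∧ L

¬L = ¬F = T
K ↔ ¬L = T ↔ T = T
¬Q = ¬F = T
(K ↔ ¬L) ↔ ¬Q = T ↔ T = T
((K ↔ ¬L) ↔ ¬Q) ∧ L = T ∧ F = F
Thus (B) is false.

0 of the 2 statements are true (none).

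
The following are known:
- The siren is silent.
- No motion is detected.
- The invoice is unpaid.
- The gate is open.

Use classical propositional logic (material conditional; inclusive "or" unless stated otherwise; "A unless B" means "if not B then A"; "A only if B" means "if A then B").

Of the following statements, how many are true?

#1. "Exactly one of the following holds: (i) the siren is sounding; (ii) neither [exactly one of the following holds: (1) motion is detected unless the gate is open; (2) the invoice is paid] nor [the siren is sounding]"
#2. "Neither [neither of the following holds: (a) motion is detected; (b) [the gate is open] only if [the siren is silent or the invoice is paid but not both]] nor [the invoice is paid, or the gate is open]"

0

Let Q = "the siren is sounding" (F), G = "motion is detected" (F), R = "the gate is open" (T), H = "the invoice is paid" (F).

#1: Formalization: Q ⊕ (((G ∨ R) ⊕ H) ↓ Q)

G ∨ R = F ∨ T = T
(G ∨ R) ⊕ H = T ⊕ F = T
((G ∨ R) ⊕ H) ↓ Q = T ↓ F = F
Q ⊕ (((G ∨ R) ⊕ H) ↓ Q) = F ⊕ F = F
Thus #1 is false.

#2: Formalization: (G ↓ (R → (¬Q ⊕ H))) ↓ (H ∨ R)

¬Q = ¬F = T
¬Q ⊕ H = T ⊕ F = T
R → (¬Q ⊕ H) = T → T = T
G ↓ (R → (¬Q ⊕ H)) = F ↓ T = F
H ∨ R = F ∨ T = T
(G ↓ (R → (¬Q ⊕ H))) ↓ (H ∨ R) = F ↓ T = F
So #2 is false.

Count: 0.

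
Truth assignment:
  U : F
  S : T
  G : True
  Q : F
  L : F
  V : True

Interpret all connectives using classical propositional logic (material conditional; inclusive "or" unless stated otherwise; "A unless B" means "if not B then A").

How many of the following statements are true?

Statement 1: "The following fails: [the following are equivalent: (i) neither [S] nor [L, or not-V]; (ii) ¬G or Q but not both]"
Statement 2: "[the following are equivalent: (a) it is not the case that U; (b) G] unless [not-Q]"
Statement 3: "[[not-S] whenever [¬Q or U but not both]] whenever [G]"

Statement 1: Parsed as ~((S nor (L | ~V)) <-> (~G xor Q))

~V = ~T = F
L | ~V = F | F = F
S nor (L | ~V) = T nor F = F
~G = ~T = F
~G xor Q = F xor F = F
(S nor (L | ~V)) <-> (~G xor Q) = F <-> F = T
~((S nor (L | ~V)) <-> (~G xor Q)) = ~T = F
So Statement 1 is false.

Statement 2: Formalization: (~U <-> G) | ~Q

~U = ~F = T
~U <-> G = T <-> T = T
~Q = ~F = T
(~U <-> G) | ~Q = T | T = T
So Statement 2 is true.

Statement 3: In symbols: G -> ((~Q xor U) -> ~S)

~Q = ~F = T
~Q xor U = T xor F = T
~S = ~T = F
(~Q xor U) -> ~S = T -> F = F
G -> ((~Q xor U) -> ~S) = T -> F = F
Thus Statement 3 is false.

True statements: 1 (Statement 2).

1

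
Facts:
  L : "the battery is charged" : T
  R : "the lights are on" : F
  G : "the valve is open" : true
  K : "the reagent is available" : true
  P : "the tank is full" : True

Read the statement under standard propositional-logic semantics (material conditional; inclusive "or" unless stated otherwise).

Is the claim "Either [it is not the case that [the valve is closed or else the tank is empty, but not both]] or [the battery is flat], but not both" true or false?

true

In symbols: ~(~G xor ~P) xor ~L

~G = ~T = F
~P = ~T = F
~G xor ~P = F xor F = F
~(~G xor ~P) = ~F = T
~L = ~T = F
~(~G xor ~P) xor ~L = T xor F = T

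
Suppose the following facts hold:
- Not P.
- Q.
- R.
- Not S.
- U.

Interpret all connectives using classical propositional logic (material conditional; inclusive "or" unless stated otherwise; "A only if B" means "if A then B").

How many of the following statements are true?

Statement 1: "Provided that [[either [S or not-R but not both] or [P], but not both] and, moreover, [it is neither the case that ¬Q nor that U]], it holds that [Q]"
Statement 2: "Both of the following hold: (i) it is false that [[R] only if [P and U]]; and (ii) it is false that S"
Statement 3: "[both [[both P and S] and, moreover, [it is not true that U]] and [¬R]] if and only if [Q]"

2

Statement 1: This is (((S xor ~R) xor P) & (~Q nor U)) -> Q.

~R = ~T = F
S xor ~R = F xor F = F
(S xor ~R) xor P = F xor F = F
~Q = ~T = F
~Q nor U = F nor T = F
((S xor ~R) xor P) & (~Q nor U) = F & F = F
(((S xor ~R) xor P) & (~Q nor U)) -> Q = F -> T = T
So Statement 1 is true.

Statement 2: Parsed as ~(R -> (P & U)) & ~S

P & U = F & T = F
R -> (P & U) = T -> F = F
~(R -> (P & U)) = ~F = T
~S = ~F = T
~(R -> (P & U)) & ~S = T & T = T
Thus Statement 2 is true.

Statement 3: Parsed as (((P & S) & ~U) & ~R) <-> Q

P & S = F & F = F
~U = ~T = F
(P & S) & ~U = F & F = F
~R = ~T = F
((P & S) & ~U) & ~R = F & F = F
(((P & S) & ~U) & ~R) <-> Q = F <-> T = F
Hence Statement 3 is false.

2 of the 3 statements are true (Statement 1, Statement 2).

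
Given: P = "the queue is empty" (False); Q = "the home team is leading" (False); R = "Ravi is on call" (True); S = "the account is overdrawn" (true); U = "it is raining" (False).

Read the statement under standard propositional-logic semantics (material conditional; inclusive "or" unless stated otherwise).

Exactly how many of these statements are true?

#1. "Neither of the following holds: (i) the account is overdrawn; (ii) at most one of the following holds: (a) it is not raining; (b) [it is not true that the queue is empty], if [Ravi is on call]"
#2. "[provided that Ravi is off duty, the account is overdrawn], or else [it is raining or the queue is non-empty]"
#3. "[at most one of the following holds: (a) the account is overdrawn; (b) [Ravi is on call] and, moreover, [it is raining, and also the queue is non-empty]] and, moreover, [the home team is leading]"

1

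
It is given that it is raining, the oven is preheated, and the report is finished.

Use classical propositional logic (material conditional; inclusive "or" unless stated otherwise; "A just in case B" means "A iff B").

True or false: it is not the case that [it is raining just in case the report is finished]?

Let P = "it is raining" (True), R = "the report is finished" (True).
Formalization: not (P iff R)

P iff R = True iff True = True
not (P iff R) = not True = False

The statement is false.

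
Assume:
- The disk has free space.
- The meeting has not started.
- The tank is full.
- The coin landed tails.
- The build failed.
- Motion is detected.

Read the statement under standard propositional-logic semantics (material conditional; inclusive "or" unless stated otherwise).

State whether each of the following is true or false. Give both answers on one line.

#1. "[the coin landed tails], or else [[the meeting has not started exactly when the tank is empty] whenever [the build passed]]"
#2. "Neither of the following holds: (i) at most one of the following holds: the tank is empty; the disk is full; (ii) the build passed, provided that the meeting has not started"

#1 true; #2 false

Let S = "the coin landed heads" (F), U = "the build passed" (F), Q = "the meeting has started" (F), R = "the tank is full" (T), P = "the disk is full" (F).

#1: This is ¬S ∨ (U → (¬Q ↔ ¬R)).

¬S = ¬F = T
¬Q = ¬F = T
¬R = ¬T = F
¬Q ↔ ¬R = T ↔ F = F
U → (¬Q ↔ ¬R) = F → F = T
¬S ∨ (U → (¬Q ↔ ¬R)) = T ∨ T = T
Hence #1 is true.

#2: This is (¬R ↑ P) ↓ (¬Q → U).

¬R = ¬T = F
¬R ↑ P = F ↑ F = T
¬Q = ¬F = T
¬Q → U = T → F = F
(¬R ↑ P) ↓ (¬Q → U) = T ↓ F = F
Hence #2 is false.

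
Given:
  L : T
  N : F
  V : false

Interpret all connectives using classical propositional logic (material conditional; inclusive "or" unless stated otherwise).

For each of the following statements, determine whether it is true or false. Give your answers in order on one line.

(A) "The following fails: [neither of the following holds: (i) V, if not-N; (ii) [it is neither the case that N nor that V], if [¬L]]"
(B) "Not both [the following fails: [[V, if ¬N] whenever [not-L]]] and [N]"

(A) T; (B) T

(A): Formalization: not ((not N -> V) nor (not L -> (N nor V)))

not N = not False = True
not N -> V = True -> False = False
not L = not True = False
N nor V = False nor False = True
not L -> (N nor V) = False -> True = True
(not N -> V) nor (not L -> (N nor V)) = False nor True = False
not ((not N -> V) nor (not L -> (N nor V))) = not False = True
So (A) is true.

(B): In symbols: not (not L -> (not N -> V)) nand N

not L = not True = False
not N = not False = True
not N -> V = True -> False = False
not L -> (not N -> V) = False -> False = True
not (not L -> (not N -> V)) = not True = False
not (not L -> (not N -> V)) nand N = False nand False = True
Thus (B) is true.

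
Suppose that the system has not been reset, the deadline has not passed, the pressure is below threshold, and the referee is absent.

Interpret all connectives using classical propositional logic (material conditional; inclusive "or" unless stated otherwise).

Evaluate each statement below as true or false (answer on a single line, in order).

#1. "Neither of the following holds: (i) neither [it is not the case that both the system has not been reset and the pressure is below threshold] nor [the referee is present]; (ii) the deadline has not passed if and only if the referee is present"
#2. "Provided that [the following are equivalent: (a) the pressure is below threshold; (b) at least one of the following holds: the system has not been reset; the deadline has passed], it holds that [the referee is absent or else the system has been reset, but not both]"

Let U = "the system has been reset" (False), V = "the pressure is above threshold" (False), L = "the referee is present" (False), K = "the deadline has passed" (False).

#1: This is ((not U nand not V) nor L) nor (not K iff L).

not U = not False = True
not V = not False = True
not U nand not V = True nand True = False
(not U nand not V) nor L = False nor False = True
not K = not False = True
not K iff L = True iff False = False
((not U nand not V) nor L) nor (not K iff L) = True nor False = False
So #1 is false.

#2: Parsed as (not V iff (not U or K)) -> (not L xor U)

not V = not False = True
not U = not False = True
not U or K = True or False = True
not V iff (not U or K) = True iff True = True
not L = not False = True
not L xor U = True xor False = True
(not V iff (not U or K)) -> (not L xor U) = True -> True = True
So #2 is true.

#1 False, #2 True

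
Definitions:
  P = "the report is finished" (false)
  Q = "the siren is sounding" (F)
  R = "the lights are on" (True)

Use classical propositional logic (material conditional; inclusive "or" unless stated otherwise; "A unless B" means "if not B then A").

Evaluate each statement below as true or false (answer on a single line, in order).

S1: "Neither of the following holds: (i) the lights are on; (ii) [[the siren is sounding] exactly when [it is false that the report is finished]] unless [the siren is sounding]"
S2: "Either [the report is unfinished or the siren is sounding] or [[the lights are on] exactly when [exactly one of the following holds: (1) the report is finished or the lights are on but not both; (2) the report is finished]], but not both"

S1 F, S2 F

S1: Formalization: R ↓ ((Q ↔ ¬P) ∨ Q)

¬P = ¬F = T
Q ↔ ¬P = F ↔ T = F
(Q ↔ ¬P) ∨ Q = F ∨ F = F
R ↓ ((Q ↔ ¬P) ∨ Q) = T ↓ F = F
Thus S1 is false.

S2: This is (¬P ∨ Q) ⊕ (R ↔ ((P ⊕ R) ⊕ P)).

¬P = ¬F = T
¬P ∨ Q = T ∨ F = T
P ⊕ R = F ⊕ T = T
(P ⊕ R) ⊕ P = T ⊕ F = T
R ↔ ((P ⊕ R) ⊕ P) = T ↔ T = T
(¬P ∨ Q) ⊕ (R ↔ ((P ⊕ R) ⊕ P)) = T ⊕ T = F
So S2 is false.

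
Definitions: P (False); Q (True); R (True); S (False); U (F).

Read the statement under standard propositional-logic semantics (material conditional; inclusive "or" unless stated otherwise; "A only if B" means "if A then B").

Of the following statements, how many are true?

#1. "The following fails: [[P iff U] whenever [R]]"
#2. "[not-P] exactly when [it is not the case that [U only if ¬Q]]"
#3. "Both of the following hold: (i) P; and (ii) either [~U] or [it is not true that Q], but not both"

#1: Formalization: not (R -> (P iff U))

P iff U = False iff False = True
R -> (P iff U) = True -> True = True
not (R -> (P iff U)) = not True = False
So #1 is false.

#2: In symbols: not P iff not (U -> not Q)

not P = not False = True
not Q = not True = False
U -> not Q = False -> False = True
not (U -> not Q) = not True = False
not P iff not (U -> not Q) = True iff False = False
So #2 is false.

#3: In symbols: P and (not U xor not Q)

not U = not False = True
not Q = not True = False
not U xor not Q = True xor False = True
P and (not U xor not Q) = False and True = False
Hence #3 is false.

0 of the 3 statements are true (none).

0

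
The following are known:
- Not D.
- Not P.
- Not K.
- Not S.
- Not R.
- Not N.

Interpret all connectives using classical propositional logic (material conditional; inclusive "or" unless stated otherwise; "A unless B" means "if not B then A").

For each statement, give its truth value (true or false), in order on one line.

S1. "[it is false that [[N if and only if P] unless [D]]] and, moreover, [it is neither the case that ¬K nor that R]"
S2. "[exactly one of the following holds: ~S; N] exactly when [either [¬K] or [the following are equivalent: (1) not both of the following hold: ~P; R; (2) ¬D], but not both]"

S1 F / S2 F

S1: This is ¬((N ↔ P) ∨ D) ∧ (¬K ↓ R).

N ↔ P = F ↔ F = T
(N ↔ P) ∨ D = T ∨ F = T
¬((N ↔ P) ∨ D) = ¬T = F
¬K = ¬F = T
¬K ↓ R = T ↓ F = F
¬((N ↔ P) ∨ D) ∧ (¬K ↓ R) = F ∧ F = F
Thus S1 is false.

S2: In symbols: (¬S ⊕ N) ↔ (¬K ⊕ ((¬P ↑ R) ↔ ¬D))

¬S = ¬F = T
¬S ⊕ N = T ⊕ F = T
¬K = ¬F = T
¬P = ¬F = T
¬P ↑ R = T ↑ F = T
¬D = ¬F = T
(¬P ↑ R) ↔ ¬D = T ↔ T = T
¬K ⊕ ((¬P ↑ R) ↔ ¬D) = T ⊕ T = F
(¬S ⊕ N) ↔ (¬K ⊕ ((¬P ↑ R) ↔ ¬D)) = T ↔ F = F
So S2 is false.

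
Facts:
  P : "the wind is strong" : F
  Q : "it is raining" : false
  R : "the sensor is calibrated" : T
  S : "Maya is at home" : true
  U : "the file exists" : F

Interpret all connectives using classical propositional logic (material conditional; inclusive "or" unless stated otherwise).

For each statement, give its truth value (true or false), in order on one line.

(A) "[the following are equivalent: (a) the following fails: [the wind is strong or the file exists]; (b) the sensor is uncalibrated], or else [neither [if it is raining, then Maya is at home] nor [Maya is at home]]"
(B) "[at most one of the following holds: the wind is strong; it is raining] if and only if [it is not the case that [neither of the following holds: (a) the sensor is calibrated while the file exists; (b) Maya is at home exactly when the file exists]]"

(A) F, (B) F

(A): Formalization: (~(P | U) <-> ~R) | ((Q -> S) nor S)

P | U = F | F = F
~(P | U) = ~F = T
~R = ~T = F
~(P | U) <-> ~R = T <-> F = F
Q -> S = F -> T = T
(Q -> S) nor S = T nor T = F
(~(P | U) <-> ~R) | ((Q -> S) nor S) = F | F = F
Thus (A) is false.

(B): In symbols: (P nand Q) <-> ~((R & U) nor (S <-> U))

P nand Q = F nand F = T
R & U = T & F = F
S <-> U = T <-> F = F
(R & U) nor (S <-> U) = F nor F = T
~((R & U) nor (S <-> U)) = ~T = F
(P nand Q) <-> ~((R & U) nor (S <-> U)) = T <-> F = F
Hence (B) is false.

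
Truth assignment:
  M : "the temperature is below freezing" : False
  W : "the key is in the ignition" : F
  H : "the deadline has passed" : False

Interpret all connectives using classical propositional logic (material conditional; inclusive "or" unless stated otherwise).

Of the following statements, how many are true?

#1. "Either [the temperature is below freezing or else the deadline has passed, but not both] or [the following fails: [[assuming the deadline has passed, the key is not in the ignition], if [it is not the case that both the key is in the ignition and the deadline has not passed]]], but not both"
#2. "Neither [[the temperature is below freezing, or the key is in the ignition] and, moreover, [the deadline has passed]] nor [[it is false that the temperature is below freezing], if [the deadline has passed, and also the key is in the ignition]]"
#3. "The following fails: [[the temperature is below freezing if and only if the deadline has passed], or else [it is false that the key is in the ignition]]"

#1: In symbols: (M ⊕ H) ⊕ ¬((W ↑ ¬H) → (H → ¬W))

M ⊕ H = F ⊕ F = F
¬H = ¬F = T
W ↑ ¬H = F ↑ T = T
¬W = ¬F = T
H → ¬W = F → T = T
(W ↑ ¬H) → (H → ¬W) = T → T = T
¬((W ↑ ¬H) → (H → ¬W)) = ¬T = F
(M ⊕ H) ⊕ ¬((W ↑ ¬H) → (H → ¬W)) = F ⊕ F = F
Hence #1 is false.

#2: In symbols: ((M ∨ W) ∧ H) ↓ ((H ∧ W) → ¬M)

M ∨ W = F ∨ F = F
(M ∨ W) ∧ H = F ∧ F = F
H ∧ W = F ∧ F = F
¬M = ¬F = T
(H ∧ W) → ¬M = F → T = T
((M ∨ W) ∧ H) ↓ ((H ∧ W) → ¬M) = F ↓ T = F
So #2 is false.

#3: In symbols: ¬((M ↔ H) ∨ ¬W)

M ↔ H = F ↔ F = T
¬W = ¬F = T
(M ↔ H) ∨ ¬W = T ∨ T = T
¬((M ↔ H) ∨ ¬W) = ¬T = F
Hence #3 is false.

Count: 0.

0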